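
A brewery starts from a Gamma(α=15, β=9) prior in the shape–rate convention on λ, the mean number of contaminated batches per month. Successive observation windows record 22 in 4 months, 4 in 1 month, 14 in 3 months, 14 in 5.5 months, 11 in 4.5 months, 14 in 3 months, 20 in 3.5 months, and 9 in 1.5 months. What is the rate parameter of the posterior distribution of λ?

35

Total count: 22 + 4 + 14 + 14 + 11 + 14 + 20 + 9 = 108.
Total exposure: 4 + 1 + 3 + 5.5 + 4.5 + 3 + 3.5 + 1.5 = 26 months.
The Gamma prior is conjugate for the Poisson rate, so λ | data ~ Gamma(15+108, 9+26) = Gamma(123, 35).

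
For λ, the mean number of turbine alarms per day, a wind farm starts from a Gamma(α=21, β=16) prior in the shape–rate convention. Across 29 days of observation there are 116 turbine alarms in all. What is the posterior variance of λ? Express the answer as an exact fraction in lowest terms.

Total count 116 over total exposure 29 days.
Posterior: α' = 21 + 116 = 137, β' = 16 + 29 = 45.
Posterior variance = α'/β'² = 137/2025.

137/2025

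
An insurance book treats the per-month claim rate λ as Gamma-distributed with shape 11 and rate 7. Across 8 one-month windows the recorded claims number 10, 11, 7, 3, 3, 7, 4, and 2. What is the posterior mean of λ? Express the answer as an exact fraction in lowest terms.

Total count: 10 + 11 + 7 + 3 + 3 + 7 + 4 + 2 = 47.
Total exposure: 8 months.
Gamma(α, β) with Poisson data over total exposure Σt gives posterior Gamma(α+Σx, β+Σt) = Gamma(58, 15).
Posterior mean = α'/β' = 58/15.

58/15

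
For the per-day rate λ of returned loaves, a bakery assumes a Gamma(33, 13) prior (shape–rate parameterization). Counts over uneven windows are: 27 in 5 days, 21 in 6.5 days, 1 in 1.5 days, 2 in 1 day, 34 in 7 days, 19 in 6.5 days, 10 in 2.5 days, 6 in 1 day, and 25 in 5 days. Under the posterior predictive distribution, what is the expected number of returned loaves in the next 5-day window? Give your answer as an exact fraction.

Total count: 27 + 21 + 1 + 2 + 34 + 19 + 10 + 6 + 25 = 145.
Total exposure: 5 + 6.5 + 1.5 + 1 + 7 + 6.5 + 2.5 + 1 + 5 = 36 days.
The Gamma prior is conjugate for the Poisson rate, so λ | data ~ Gamma(33+145, 13+36) = Gamma(178, 49).
Predictive mean over a 5-day window = T·E[λ|data] = 5·178/49 = 890/49.

890/49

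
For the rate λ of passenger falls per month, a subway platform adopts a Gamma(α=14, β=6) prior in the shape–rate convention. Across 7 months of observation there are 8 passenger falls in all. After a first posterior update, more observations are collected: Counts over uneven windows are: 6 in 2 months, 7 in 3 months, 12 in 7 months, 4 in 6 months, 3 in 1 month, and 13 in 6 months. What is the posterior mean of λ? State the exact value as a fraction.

Total count 8 over total exposure 7 months.
After the first batch: Gamma(14 + 8, 6 + 7) = Gamma(22, 13).
Total count: 6 + 7 + 12 + 4 + 3 + 13 = 45.
Total exposure: 2 + 3 + 7 + 6 + 1 + 6 = 25 months.
After the second batch: Gamma(22 + 45, 13 + 25) = Gamma(67, 38).
Posterior mean = α'/β' = 67/38.

67/38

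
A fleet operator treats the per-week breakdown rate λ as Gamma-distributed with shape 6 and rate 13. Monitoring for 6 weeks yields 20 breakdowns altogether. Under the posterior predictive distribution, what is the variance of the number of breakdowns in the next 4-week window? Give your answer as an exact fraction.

Total count 20 over total exposure 6 weeks.
Gamma(α, β) with Poisson data over total exposure Σt gives posterior Gamma(α+Σx, β+Σt) = Gamma(26, 19).
The posterior predictive for a window of length T is Negative Binomial with variance T·α'·(β'+T)/β'² = 4·26·23/361 = 2392/361.

2392/361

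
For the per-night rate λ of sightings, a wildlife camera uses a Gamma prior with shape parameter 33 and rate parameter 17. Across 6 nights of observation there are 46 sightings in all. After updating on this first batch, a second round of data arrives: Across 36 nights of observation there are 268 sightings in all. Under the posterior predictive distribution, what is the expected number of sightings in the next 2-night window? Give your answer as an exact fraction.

694/59

Total count 46 over total exposure 6 nights.
After the first batch: Gamma(33 + 46, 17 + 6) = Gamma(79, 23).
Total count 268 over total exposure 36 nights.
After the second batch: Gamma(79 + 268, 23 + 36) = Gamma(347, 59).
Predictive mean over a 2-night window = T·E[λ|data] = 2·347/59 = 694/59.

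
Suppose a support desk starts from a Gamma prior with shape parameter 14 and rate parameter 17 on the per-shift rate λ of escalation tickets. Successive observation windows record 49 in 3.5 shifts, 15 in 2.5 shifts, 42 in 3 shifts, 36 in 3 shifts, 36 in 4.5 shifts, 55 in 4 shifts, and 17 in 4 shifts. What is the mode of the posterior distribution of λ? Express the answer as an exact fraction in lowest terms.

Total count: 49 + 15 + 42 + 36 + 36 + 55 + 17 = 250.
Total exposure: 3.5 + 2.5 + 3 + 3 + 4.5 + 4 + 4 = 24.5 shifts.
The Gamma prior is conjugate for the Poisson rate, so λ | data ~ Gamma(14+250, 17+24.5) = Gamma(264, 83/2).
Posterior mode = (α'−1)/β' = 263/(83/2) = 526/83.

526/83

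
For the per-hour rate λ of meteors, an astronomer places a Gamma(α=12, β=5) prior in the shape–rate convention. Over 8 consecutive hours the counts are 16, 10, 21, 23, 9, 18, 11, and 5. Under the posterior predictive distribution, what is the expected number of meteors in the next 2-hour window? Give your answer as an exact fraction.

Total count: 16 + 10 + 21 + 23 + 9 + 18 + 11 + 5 = 113.
Total exposure: 8 hours.
The Gamma prior is conjugate for the Poisson rate, so λ | data ~ Gamma(12+113, 5+8) = Gamma(125, 13).
Predictive mean over a 2-hour window = T·E[λ|data] = 2·125/13 = 250/13.

250/13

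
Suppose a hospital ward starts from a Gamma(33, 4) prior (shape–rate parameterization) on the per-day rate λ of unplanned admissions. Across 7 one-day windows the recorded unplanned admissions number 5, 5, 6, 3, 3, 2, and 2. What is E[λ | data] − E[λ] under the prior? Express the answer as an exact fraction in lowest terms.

-127/44

Total count: 5 + 5 + 6 + 3 + 3 + 2 + 2 = 26.
Total exposure: 7 days.
By Gamma–Poisson conjugacy, the posterior is Gamma(α + Σx, β + Σt) = Gamma(33 + 26, 4 + 7) = Gamma(59, 11).
Posterior mean = 59/11 = 59/11; prior mean = 33/4 = 33/4. Difference = 59/11 − 33/4 = -127/44.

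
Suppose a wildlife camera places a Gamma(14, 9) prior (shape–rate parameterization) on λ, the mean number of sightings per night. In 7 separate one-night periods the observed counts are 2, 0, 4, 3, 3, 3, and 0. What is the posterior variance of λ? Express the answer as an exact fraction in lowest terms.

29/256

Total count: 2 + 0 + 4 + 3 + 3 + 3 + 0 = 15.
Total exposure: 7 nights.
Posterior: α' = 14 + 15 = 29, β' = 9 + 7 = 16.
Posterior variance = α'/β'² = 29/256.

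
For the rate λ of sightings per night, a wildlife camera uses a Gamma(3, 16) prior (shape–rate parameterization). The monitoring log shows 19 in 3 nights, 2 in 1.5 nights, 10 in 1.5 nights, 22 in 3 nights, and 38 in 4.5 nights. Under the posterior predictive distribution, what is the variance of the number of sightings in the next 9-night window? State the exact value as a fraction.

130284/3481

Total count: 19 + 2 + 10 + 22 + 38 = 91.
Total exposure: 3 + 1.5 + 1.5 + 3 + 4.5 = 13.5 nights.
By Gamma–Poisson conjugacy, the posterior is Gamma(α + Σx, β + Σt) = Gamma(3 + 91, 16 + 13.5) = Gamma(94, 59/2).
The posterior predictive for a window of length T is Negative Binomial with variance T·α'·(β'+T)/β'² = 9·94·(77/2)/(3481/4) = 130284/3481.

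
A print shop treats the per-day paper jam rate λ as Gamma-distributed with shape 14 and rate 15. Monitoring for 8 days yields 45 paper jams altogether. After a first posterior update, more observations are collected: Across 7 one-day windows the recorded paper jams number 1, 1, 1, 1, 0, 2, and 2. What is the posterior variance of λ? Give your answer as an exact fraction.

Total count 45 over total exposure 8 days.
After the first batch: Gamma(14 + 45, 15 + 8) = Gamma(59, 23).
Total count: 1 + 1 + 1 + 1 + 0 + 2 + 2 = 8.
Total exposure: 7 days.
After the second batch: Gamma(59 + 8, 23 + 7) = Gamma(67, 30).
Posterior variance = α'/β'² = 67/900.

67/900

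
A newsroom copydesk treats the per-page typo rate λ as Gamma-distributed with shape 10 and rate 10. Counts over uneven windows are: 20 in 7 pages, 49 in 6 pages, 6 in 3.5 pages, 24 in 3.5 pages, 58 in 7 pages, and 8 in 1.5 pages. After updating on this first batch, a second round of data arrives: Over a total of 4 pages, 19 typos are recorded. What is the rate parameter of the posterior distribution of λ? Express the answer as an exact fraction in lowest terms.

85/2

Total count: 20 + 49 + 6 + 24 + 58 + 8 = 165.
Total exposure: 7 + 6 + 3.5 + 3.5 + 7 + 1.5 = 28.5 pages.
After the first batch: Gamma(10 + 165, 10 + 28.5) = Gamma(175, 77/2).
Total count 19 over total exposure 4 pages.
After the second batch: Gamma(175 + 19, 77/2 + 4) = Gamma(194, 85/2).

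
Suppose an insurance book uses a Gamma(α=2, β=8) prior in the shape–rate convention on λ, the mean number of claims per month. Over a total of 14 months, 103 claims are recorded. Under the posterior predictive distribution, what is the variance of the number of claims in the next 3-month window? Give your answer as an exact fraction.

7875/484

Total count 103 over total exposure 14 months.
By Gamma–Poisson conjugacy, the posterior is Gamma(α + Σx, β + Σt) = Gamma(2 + 103, 8 + 14) = Gamma(105, 22).
The posterior predictive for a window of length T is Negative Binomial with variance T·α'·(β'+T)/β'² = 3·105·25/484 = 7875/484.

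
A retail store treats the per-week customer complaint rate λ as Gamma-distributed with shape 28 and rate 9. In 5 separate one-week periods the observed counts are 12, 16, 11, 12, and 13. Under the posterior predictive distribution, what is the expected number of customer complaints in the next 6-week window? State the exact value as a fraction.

Total count: 12 + 16 + 11 + 12 + 13 = 64.
Total exposure: 5 weeks.
The Gamma prior is conjugate for the Poisson rate, so λ | data ~ Gamma(28+64, 9+5) = Gamma(92, 14).
Predictive mean over a 6-week window = T·E[λ|data] = 6·92/14 = 276/7.

276/7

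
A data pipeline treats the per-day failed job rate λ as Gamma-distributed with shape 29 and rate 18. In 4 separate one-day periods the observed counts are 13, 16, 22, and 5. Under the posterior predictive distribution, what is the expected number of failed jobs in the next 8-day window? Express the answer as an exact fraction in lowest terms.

Total count: 13 + 16 + 22 + 5 = 56.
Total exposure: 4 days.
Gamma(α, β) with Poisson data over total exposure Σt gives posterior Gamma(α+Σx, β+Σt) = Gamma(85, 22).
Predictive mean over an 8-day window = T·E[λ|data] = 8·85/22 = 340/11.

340/11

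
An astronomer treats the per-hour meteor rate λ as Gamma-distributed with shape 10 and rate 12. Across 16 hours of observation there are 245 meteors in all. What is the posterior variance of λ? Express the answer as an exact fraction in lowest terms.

Total count 245 over total exposure 16 hours.
Posterior: α' = 10 + 245 = 255, β' = 12 + 16 = 28.
Posterior variance = α'/β'² = 255/784.

255/784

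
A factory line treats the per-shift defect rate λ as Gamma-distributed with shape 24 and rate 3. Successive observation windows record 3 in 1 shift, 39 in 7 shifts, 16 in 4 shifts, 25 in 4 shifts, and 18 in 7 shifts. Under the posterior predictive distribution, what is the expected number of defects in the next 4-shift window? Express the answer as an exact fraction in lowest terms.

250/13

Total count: 3 + 39 + 16 + 25 + 18 = 101.
Total exposure: 1 + 7 + 4 + 4 + 7 = 23 shifts.
Gamma(α, β) with Poisson data over total exposure Σt gives posterior Gamma(α+Σx, β+Σt) = Gamma(125, 26).
Predictive mean over a 4-shift window = T·E[λ|data] = 4·125/26 = 250/13.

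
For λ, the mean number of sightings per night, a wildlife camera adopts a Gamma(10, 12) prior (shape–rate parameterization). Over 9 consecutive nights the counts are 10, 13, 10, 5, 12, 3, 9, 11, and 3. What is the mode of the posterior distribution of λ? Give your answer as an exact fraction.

85/21

Total count: 10 + 13 + 10 + 5 + 12 + 3 + 9 + 11 + 3 = 76.
Total exposure: 9 nights.
The Gamma prior is conjugate for the Poisson rate, so λ | data ~ Gamma(10+76, 12+9) = Gamma(86, 21).
Posterior mode = (α'−1)/β' = 85/21.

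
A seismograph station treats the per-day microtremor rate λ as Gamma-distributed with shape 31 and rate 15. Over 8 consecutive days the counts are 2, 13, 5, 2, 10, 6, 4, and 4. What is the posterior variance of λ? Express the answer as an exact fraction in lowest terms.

77/529

Total count: 2 + 13 + 5 + 2 + 10 + 6 + 4 + 4 = 46.
Total exposure: 8 days.
Gamma(α, β) with Poisson data over total exposure Σt gives posterior Gamma(α+Σx, β+Σt) = Gamma(77, 23).
Posterior variance = α'/β'² = 77/529.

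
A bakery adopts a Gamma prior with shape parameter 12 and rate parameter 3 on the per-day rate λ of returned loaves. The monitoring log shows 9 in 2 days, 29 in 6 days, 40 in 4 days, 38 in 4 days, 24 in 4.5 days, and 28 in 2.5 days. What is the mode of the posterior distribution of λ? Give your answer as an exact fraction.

Total count: 9 + 29 + 40 + 38 + 24 + 28 = 168.
Total exposure: 2 + 6 + 4 + 4 + 4.5 + 2.5 = 23 days.
The Gamma prior is conjugate for the Poisson rate, so λ | data ~ Gamma(12+168, 3+23) = Gamma(180, 26).
Posterior mode = (α'−1)/β' = 179/26.

179/26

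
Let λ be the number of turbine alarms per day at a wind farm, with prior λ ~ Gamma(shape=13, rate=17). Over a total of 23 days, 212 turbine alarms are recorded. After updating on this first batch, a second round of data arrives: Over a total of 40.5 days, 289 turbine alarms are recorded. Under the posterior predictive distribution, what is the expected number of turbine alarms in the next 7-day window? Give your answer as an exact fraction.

Total count 212 over total exposure 23 days.
After the first batch: Gamma(13 + 212, 17 + 23) = Gamma(225, 40).
Total count 289 over total exposure 40.5 days.
After the second batch: Gamma(225 + 289, 40 + 40.5) = Gamma(514, 161/2).
Predictive mean over a 7-day window = T·E[λ|data] = 7·514/(161/2) = 1028/23.

1028/23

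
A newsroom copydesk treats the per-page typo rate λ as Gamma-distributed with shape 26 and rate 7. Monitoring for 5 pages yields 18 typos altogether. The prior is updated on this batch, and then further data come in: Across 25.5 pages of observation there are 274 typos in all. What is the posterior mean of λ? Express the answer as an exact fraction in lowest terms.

Total count 18 over total exposure 5 pages.
After the first batch: Gamma(26 + 18, 7 + 5) = Gamma(44, 12).
Total count 274 over total exposure 25.5 pages.
After the second batch: Gamma(44 + 274, 12 + 25.5) = Gamma(318, 75/2).
Posterior mean = α'/β' = 318/(75/2) = 212/25.

212/25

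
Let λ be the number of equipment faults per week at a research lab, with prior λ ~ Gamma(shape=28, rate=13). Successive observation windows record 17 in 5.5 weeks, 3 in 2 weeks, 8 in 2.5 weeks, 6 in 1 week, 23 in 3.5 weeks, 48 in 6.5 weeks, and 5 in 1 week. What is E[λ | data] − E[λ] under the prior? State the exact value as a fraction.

Total count: 17 + 3 + 8 + 6 + 23 + 48 + 5 = 110.
Total exposure: 5.5 + 2 + 2.5 + 1 + 3.5 + 6.5 + 1 = 22 weeks.
Conjugate update: add total count to the shape and total exposure to the rate, giving Gamma(138, 35).
Posterior mean = 138/35 = 138/35; prior mean = 28/13 = 28/13. Difference = 138/35 − 28/13 = 814/455.

814/455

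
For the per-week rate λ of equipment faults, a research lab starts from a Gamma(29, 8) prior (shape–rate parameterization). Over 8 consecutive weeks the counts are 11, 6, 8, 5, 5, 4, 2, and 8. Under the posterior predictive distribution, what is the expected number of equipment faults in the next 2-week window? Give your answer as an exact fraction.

39/4

Total count: 11 + 6 + 8 + 5 + 5 + 4 + 2 + 8 = 49.
Total exposure: 8 weeks.
Conjugate update: add total count to the shape and total exposure to the rate, giving Gamma(78, 16).
Predictive mean over a 2-week window = T·E[λ|data] = 2·78/16 = 39/4.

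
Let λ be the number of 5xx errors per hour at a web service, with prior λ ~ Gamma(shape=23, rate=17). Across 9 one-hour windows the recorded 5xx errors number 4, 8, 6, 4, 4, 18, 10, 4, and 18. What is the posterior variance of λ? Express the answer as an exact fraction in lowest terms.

99/676

Total count: 4 + 8 + 6 + 4 + 4 + 18 + 10 + 4 + 18 = 76.
Total exposure: 9 hours.
Posterior: α' = 23 + 76 = 99, β' = 17 + 9 = 26.
Posterior variance = α'/β'² = 99/676.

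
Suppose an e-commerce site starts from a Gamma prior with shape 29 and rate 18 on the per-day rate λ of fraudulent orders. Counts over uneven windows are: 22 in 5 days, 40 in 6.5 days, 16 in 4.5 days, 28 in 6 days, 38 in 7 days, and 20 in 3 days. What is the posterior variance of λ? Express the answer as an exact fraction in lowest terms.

Total count: 22 + 40 + 16 + 28 + 38 + 20 = 164.
Total exposure: 5 + 6.5 + 4.5 + 6 + 7 + 3 = 32 days.
Posterior: α' = 29 + 164 = 193, β' = 18 + 32 = 50.
Posterior variance = α'/β'² = 193/2500.

193/2500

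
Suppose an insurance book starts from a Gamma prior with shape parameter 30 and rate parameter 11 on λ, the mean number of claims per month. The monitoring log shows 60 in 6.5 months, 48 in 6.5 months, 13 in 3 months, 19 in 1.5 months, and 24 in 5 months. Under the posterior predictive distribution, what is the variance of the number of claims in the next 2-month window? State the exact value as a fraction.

Total count: 60 + 48 + 13 + 19 + 24 = 164.
Total exposure: 6.5 + 6.5 + 3 + 1.5 + 5 = 22.5 months.
Posterior: α' = 30 + 164 = 194, β' = 11 + 22.5 = 67/2.
The posterior predictive for a window of length T is Negative Binomial with variance T·α'·(β'+T)/β'² = 2·194·(71/2)/(4489/4) = 55096/4489.

55096/4489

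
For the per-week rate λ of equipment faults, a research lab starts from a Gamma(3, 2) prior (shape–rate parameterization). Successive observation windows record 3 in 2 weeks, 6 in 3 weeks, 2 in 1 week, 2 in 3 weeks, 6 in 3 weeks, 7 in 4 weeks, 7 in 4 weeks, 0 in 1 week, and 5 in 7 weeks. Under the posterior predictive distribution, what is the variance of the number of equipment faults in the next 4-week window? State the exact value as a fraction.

1394/225

Total count: 3 + 6 + 2 + 2 + 6 + 7 + 7 + 0 + 5 = 38.
Total exposure: 2 + 3 + 1 + 3 + 3 + 4 + 4 + 1 + 7 = 28 weeks.
Gamma(α, β) with Poisson data over total exposure Σt gives posterior Gamma(α+Σx, β+Σt) = Gamma(41, 30).
The posterior predictive for a window of length T is Negative Binomial with variance T·α'·(β'+T)/β'² = 4·41·34/900 = 1394/225.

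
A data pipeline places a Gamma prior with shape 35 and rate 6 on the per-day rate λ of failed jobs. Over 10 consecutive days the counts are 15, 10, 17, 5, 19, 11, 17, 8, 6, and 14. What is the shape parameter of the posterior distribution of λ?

Total count: 15 + 10 + 17 + 5 + 19 + 11 + 17 + 8 + 6 + 14 = 122.
Total exposure: 10 days.
By Gamma–Poisson conjugacy, the posterior is Gamma(α + Σx, β + Σt) = Gamma(35 + 122, 6 + 10) = Gamma(157, 16).

157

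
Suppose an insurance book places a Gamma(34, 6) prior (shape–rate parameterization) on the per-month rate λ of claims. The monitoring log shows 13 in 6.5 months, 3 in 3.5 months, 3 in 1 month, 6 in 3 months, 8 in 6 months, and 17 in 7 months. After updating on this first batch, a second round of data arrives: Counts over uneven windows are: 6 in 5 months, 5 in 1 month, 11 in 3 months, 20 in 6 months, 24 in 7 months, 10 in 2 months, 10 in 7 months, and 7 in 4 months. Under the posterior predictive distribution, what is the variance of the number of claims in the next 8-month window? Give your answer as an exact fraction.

Total count: 13 + 3 + 3 + 6 + 8 + 17 = 50.
Total exposure: 6.5 + 3.5 + 1 + 3 + 6 + 7 = 27 months.
After the first batch: Gamma(34 + 50, 6 + 27) = Gamma(84, 33).
Total count: 6 + 5 + 11 + 20 + 24 + 10 + 10 + 7 = 93.
Total exposure: 5 + 1 + 3 + 6 + 7 + 2 + 7 + 4 = 35 months.
After the second batch: Gamma(84 + 93, 33 + 35) = Gamma(177, 68).
The posterior predictive for a window of length T is Negative Binomial with variance T·α'·(β'+T)/β'² = 8·177·76/4624 = 6726/289.

6726/289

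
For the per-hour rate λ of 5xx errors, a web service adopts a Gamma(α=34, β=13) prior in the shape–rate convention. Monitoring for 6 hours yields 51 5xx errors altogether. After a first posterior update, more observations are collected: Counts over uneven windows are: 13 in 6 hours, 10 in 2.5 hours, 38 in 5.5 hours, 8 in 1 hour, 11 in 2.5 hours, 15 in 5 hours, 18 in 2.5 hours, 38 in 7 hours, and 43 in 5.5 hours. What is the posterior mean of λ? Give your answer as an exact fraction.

Total count 51 over total exposure 6 hours.
After the first batch: Gamma(34 + 51, 13 + 6) = Gamma(85, 19).
Total count: 13 + 10 + 38 + 8 + 11 + 15 + 18 + 38 + 43 = 194.
Total exposure: 6 + 2.5 + 5.5 + 1 + 2.5 + 5 + 2.5 + 7 + 5.5 = 37.5 hours.
After the second batch: Gamma(85 + 194, 19 + 37.5) = Gamma(279, 113/2).
Posterior mean = α'/β' = 279/(113/2) = 558/113.

558/113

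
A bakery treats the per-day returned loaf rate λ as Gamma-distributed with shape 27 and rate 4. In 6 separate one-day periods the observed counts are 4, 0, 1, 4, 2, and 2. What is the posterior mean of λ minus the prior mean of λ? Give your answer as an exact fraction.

Total count: 4 + 0 + 1 + 4 + 2 + 2 = 13.
Total exposure: 6 days.
Gamma(α, β) with Poisson data over total exposure Σt gives posterior Gamma(α+Σx, β+Σt) = Gamma(40, 10).
Posterior mean = 40/10 = 4; prior mean = 27/4 = 27/4. Difference = 4 − 27/4 = -11/4.

-11/4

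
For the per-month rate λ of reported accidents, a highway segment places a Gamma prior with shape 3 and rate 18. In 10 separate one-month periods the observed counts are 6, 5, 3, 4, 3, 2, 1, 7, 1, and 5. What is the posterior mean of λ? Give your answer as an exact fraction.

10/7

Total count: 6 + 5 + 3 + 4 + 3 + 2 + 1 + 7 + 1 + 5 = 37.
Total exposure: 10 months.
Conjugate update: add total count to the shape and total exposure to the rate, giving Gamma(40, 28).
Posterior mean = α'/β' = 40/28 = 10/7.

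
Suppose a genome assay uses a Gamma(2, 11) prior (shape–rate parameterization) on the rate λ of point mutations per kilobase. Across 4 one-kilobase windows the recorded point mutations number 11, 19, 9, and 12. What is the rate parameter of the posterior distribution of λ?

Total count: 11 + 19 + 9 + 12 = 51.
Total exposure: 4 kilobases.
By Gamma–Poisson conjugacy, the posterior is Gamma(α + Σx, β + Σt) = Gamma(2 + 51, 11 + 4) = Gamma(53, 15).

15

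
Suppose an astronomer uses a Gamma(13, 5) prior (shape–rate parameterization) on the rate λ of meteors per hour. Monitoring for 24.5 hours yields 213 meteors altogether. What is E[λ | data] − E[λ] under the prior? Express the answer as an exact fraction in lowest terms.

1493/295

Total count 213 over total exposure 24.5 hours.
By Gamma–Poisson conjugacy, the posterior is Gamma(α + Σx, β + Σt) = Gamma(13 + 213, 5 + 24.5) = Gamma(226, 59/2).
Posterior mean = 226/(59/2) = 452/59; prior mean = 13/5 = 13/5. Difference = 452/59 − 13/5 = 1493/295.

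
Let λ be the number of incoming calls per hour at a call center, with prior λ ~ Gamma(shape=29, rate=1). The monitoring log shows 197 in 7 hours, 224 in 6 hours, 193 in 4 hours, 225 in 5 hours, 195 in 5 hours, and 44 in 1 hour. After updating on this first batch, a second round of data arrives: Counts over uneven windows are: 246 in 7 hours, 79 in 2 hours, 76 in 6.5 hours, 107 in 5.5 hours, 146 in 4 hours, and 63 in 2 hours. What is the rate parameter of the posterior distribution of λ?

Total count: 197 + 224 + 193 + 225 + 195 + 44 = 1078.
Total exposure: 7 + 6 + 4 + 5 + 5 + 1 = 28 hours.
After the first batch: Gamma(29 + 1078, 1 + 28) = Gamma(1107, 29).
Total count: 246 + 79 + 76 + 107 + 146 + 63 = 717.
Total exposure: 7 + 2 + 6.5 + 5.5 + 4 + 2 = 27 hours.
After the second batch: Gamma(1107 + 717, 29 + 27) = Gamma(1824, 56).

56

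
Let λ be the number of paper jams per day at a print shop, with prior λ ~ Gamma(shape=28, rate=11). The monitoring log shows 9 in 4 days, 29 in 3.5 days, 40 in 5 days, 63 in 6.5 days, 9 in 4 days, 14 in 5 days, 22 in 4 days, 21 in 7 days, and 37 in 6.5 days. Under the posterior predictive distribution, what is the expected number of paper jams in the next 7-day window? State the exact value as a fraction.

3808/113

Total count: 9 + 29 + 40 + 63 + 9 + 14 + 22 + 21 + 37 = 244.
Total exposure: 4 + 3.5 + 5 + 6.5 + 4 + 5 + 4 + 7 + 6.5 = 45.5 days.
Posterior: α' = 28 + 244 = 272, β' = 11 + 45.5 = 113/2.
Predictive mean over a 7-day window = T·E[λ|data] = 7·272/(113/2) = 3808/113.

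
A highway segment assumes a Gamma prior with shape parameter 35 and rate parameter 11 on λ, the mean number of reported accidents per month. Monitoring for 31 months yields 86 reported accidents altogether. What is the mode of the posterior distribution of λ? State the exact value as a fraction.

20/7

Total count 86 over total exposure 31 months.
By Gamma–Poisson conjugacy, the posterior is Gamma(α + Σx, β + Σt) = Gamma(35 + 86, 11 + 31) = Gamma(121, 42).
Posterior mode = (α'−1)/β' = 120/42 = 20/7.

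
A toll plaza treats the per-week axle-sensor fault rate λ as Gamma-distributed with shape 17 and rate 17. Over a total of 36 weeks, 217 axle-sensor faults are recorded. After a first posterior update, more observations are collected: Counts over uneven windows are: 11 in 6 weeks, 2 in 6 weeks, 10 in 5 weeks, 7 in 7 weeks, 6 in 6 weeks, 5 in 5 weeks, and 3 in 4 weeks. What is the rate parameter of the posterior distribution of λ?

92

Total count 217 over total exposure 36 weeks.
After the first batch: Gamma(17 + 217, 17 + 36) = Gamma(234, 53).
Total count: 11 + 2 + 10 + 7 + 6 + 5 + 3 = 44.
Total exposure: 6 + 6 + 5 + 7 + 6 + 5 + 4 = 39 weeks.
After the second batch: Gamma(234 + 44, 53 + 39) = Gamma(278, 92).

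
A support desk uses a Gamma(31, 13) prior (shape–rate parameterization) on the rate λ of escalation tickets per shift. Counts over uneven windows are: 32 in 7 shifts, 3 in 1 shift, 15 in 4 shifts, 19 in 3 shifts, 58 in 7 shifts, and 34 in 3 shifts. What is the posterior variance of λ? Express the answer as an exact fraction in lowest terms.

48/361

Total count: 32 + 3 + 15 + 19 + 58 + 34 = 161.
Total exposure: 7 + 1 + 4 + 3 + 7 + 3 = 25 shifts.
Posterior: α' = 31 + 161 = 192, β' = 13 + 25 = 38.
Posterior variance = α'/β'² = 192/1444 = 48/361.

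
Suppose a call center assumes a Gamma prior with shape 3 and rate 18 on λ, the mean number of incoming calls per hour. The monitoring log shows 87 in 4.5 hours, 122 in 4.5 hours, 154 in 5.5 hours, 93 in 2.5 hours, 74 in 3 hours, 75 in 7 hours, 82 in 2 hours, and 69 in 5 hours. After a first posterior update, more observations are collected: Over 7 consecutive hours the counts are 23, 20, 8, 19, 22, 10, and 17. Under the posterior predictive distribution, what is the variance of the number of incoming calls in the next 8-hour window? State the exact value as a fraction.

470608/3481

Total count: 87 + 122 + 154 + 93 + 74 + 75 + 82 + 69 = 756.
Total exposure: 4.5 + 4.5 + 5.5 + 2.5 + 3 + 7 + 2 + 5 = 34 hours.
After the first batch: Gamma(3 + 756, 18 + 34) = Gamma(759, 52).
Total count: 23 + 20 + 8 + 19 + 22 + 10 + 17 = 119.
Total exposure: 7 hours.
After the second batch: Gamma(759 + 119, 52 + 7) = Gamma(878, 59).
The posterior predictive for a window of length T is Negative Binomial with variance T·α'·(β'+T)/β'² = 8·878·67/3481 = 470608/3481.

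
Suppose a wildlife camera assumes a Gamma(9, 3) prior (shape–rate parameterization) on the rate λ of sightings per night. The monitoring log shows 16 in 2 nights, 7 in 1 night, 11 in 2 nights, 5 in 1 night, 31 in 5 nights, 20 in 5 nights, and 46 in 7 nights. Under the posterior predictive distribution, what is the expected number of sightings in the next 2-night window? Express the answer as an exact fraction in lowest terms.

Total count: 16 + 7 + 11 + 5 + 31 + 20 + 46 = 136.
Total exposure: 2 + 1 + 2 + 1 + 5 + 5 + 7 = 23 nights.
Gamma(α, β) with Poisson data over total exposure Σt gives posterior Gamma(α+Σx, β+Σt) = Gamma(145, 26).
Predictive mean over a 2-night window = T·E[λ|data] = 2·145/26 = 145/13.

145/13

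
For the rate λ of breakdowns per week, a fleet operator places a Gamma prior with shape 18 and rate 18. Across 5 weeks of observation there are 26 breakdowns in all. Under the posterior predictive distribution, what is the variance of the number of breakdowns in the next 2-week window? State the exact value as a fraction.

2200/529

Total count 26 over total exposure 5 weeks.
By Gamma–Poisson conjugacy, the posterior is Gamma(α + Σx, β + Σt) = Gamma(18 + 26, 18 + 5) = Gamma(44, 23).
The posterior predictive for a window of length T is Negative Binomial with variance T·α'·(β'+T)/β'² = 2·44·25/529 = 2200/529.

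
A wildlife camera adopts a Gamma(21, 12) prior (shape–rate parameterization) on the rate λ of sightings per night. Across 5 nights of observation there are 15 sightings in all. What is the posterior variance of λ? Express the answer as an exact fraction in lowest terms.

Total count 15 over total exposure 5 nights.
Gamma(α, β) with Poisson data over total exposure Σt gives posterior Gamma(α+Σx, β+Σt) = Gamma(36, 17).
Posterior variance = α'/β'² = 36/289.

36/289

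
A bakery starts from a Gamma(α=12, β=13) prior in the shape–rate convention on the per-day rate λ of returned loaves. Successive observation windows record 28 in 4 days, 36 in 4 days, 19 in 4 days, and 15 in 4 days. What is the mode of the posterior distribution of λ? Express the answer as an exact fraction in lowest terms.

109/29

Total count: 28 + 36 + 19 + 15 = 98.
Total exposure: 4 + 4 + 4 + 4 = 16 days.
Gamma(α, β) with Poisson data over total exposure Σt gives posterior Gamma(α+Σx, β+Σt) = Gamma(110, 29).
Posterior mode = (α'−1)/β' = 109/29.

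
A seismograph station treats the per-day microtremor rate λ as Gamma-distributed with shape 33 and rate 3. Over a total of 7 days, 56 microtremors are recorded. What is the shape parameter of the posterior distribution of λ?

Total count 56 over total exposure 7 days.
Posterior: α' = 33 + 56 = 89, β' = 3 + 7 = 10.

89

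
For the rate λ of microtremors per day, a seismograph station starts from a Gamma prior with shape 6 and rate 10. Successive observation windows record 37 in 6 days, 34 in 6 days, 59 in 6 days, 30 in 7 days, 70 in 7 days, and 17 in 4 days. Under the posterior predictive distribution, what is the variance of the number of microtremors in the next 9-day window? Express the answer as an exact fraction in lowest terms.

5445/92

Total count: 37 + 34 + 59 + 30 + 70 + 17 = 247.
Total exposure: 6 + 6 + 6 + 7 + 7 + 4 = 36 days.
Conjugate update: add total count to the shape and total exposure to the rate, giving Gamma(253, 46).
The posterior predictive for a window of length T is Negative Binomial with variance T·α'·(β'+T)/β'² = 9·253·55/2116 = 5445/92.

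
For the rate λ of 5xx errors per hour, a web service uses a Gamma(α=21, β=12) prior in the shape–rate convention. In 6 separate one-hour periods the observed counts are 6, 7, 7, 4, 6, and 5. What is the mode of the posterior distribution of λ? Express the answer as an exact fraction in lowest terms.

55/18

Total count: 6 + 7 + 7 + 4 + 6 + 5 = 35.
Total exposure: 6 hours.
Gamma(α, β) with Poisson data over total exposure Σt gives posterior Gamma(α+Σx, β+Σt) = Gamma(56, 18).
Posterior mode = (α'−1)/β' = 55/18.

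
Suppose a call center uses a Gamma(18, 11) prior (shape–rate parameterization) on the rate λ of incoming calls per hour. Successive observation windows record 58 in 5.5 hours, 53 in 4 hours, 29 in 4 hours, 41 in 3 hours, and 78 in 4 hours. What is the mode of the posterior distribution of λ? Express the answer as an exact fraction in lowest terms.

Total count: 58 + 53 + 29 + 41 + 78 = 259.
Total exposure: 5.5 + 4 + 4 + 3 + 4 = 20.5 hours.
By Gamma–Poisson conjugacy, the posterior is Gamma(α + Σx, β + Σt) = Gamma(18 + 259, 11 + 20.5) = Gamma(277, 63/2).
Posterior mode = (α'−1)/β' = 276/(63/2) = 184/21.

184/21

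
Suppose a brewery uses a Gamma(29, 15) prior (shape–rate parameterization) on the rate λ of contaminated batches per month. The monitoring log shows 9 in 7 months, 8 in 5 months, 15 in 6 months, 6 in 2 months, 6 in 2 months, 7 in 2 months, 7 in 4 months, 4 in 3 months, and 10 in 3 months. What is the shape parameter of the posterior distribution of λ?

101

Total count: 9 + 8 + 15 + 6 + 6 + 7 + 7 + 4 + 10 = 72.
Total exposure: 7 + 5 + 6 + 2 + 2 + 2 + 4 + 3 + 3 = 34 months.
Conjugate update: add total count to the shape and total exposure to the rate, giving Gamma(101, 49).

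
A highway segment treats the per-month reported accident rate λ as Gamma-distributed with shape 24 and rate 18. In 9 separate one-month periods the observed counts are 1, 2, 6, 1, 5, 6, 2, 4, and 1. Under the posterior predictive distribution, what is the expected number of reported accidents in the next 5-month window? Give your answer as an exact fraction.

260/27

Total count: 1 + 2 + 6 + 1 + 5 + 6 + 2 + 4 + 1 = 28.
Total exposure: 9 months.
By Gamma–Poisson conjugacy, the posterior is Gamma(α + Σx, β + Σt) = Gamma(24 + 28, 18 + 9) = Gamma(52, 27).
Predictive mean over a 5-month window = T·E[λ|data] = 5·52/27 = 260/27.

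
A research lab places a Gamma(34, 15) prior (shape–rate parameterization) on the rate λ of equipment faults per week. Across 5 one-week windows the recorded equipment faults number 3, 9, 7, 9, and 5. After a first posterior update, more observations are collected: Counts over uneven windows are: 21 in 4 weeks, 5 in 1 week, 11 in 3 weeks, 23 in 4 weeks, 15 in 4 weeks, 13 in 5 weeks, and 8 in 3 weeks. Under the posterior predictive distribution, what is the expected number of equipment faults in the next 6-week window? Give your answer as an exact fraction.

Total count: 3 + 9 + 7 + 9 + 5 = 33.
Total exposure: 5 weeks.
After the first batch: Gamma(34 + 33, 15 + 5) = Gamma(67, 20).
Total count: 21 + 5 + 11 + 23 + 15 + 13 + 8 = 96.
Total exposure: 4 + 1 + 3 + 4 + 4 + 5 + 3 = 24 weeks.
After the second batch: Gamma(67 + 96, 20 + 24) = Gamma(163, 44).
Predictive mean over a 6-week window = T·E[λ|data] = 6·163/44 = 489/22.

489/22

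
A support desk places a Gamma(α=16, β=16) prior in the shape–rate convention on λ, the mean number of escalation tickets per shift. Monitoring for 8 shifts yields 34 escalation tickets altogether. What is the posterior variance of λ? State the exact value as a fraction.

Total count 34 over total exposure 8 shifts.
Conjugate update: add total count to the shape and total exposure to the rate, giving Gamma(50, 24).
Posterior variance = α'/β'² = 50/576 = 25/288.

25/288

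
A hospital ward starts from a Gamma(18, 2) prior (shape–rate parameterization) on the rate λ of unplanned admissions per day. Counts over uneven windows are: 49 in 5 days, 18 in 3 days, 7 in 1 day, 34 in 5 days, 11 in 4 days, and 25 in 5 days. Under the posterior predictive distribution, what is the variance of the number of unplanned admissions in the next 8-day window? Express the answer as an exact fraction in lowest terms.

42768/625

Total count: 49 + 18 + 7 + 34 + 11 + 25 = 144.
Total exposure: 5 + 3 + 1 + 5 + 4 + 5 = 23 days.
Conjugate update: add total count to the shape and total exposure to the rate, giving Gamma(162, 25).
The posterior predictive for a window of length T is Negative Binomial with variance T·α'·(β'+T)/β'² = 8·162·33/625 = 42768/625.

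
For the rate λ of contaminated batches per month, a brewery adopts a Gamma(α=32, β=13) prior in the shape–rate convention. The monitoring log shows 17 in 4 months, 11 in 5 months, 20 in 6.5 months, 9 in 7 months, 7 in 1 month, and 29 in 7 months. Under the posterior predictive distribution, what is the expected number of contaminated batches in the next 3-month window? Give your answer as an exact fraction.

Total count: 17 + 11 + 20 + 9 + 7 + 29 = 93.
Total exposure: 4 + 5 + 6.5 + 7 + 1 + 7 = 30.5 months.
Conjugate update: add total count to the shape and total exposure to the rate, giving Gamma(125, 87/2).
Predictive mean over a 3-month window = T·E[λ|data] = 3·125/(87/2) = 250/29.

250/29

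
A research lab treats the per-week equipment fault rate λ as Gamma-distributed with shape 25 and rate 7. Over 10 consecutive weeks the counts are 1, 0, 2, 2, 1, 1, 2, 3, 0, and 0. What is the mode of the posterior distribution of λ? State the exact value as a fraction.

Total count: 1 + 0 + 2 + 2 + 1 + 1 + 2 + 3 + 0 + 0 = 12.
Total exposure: 10 weeks.
By Gamma–Poisson conjugacy, the posterior is Gamma(α + Σx, β + Σt) = Gamma(25 + 12, 7 + 10) = Gamma(37, 17).
Posterior mode = (α'−1)/β' = 36/17.

36/17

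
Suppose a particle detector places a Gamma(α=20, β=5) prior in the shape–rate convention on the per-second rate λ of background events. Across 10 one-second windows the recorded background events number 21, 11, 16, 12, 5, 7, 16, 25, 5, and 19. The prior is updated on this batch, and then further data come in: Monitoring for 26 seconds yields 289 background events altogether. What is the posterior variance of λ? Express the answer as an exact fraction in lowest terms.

446/1681

Total count: 21 + 11 + 16 + 12 + 5 + 7 + 16 + 25 + 5 + 19 = 137.
Total exposure: 10 seconds.
After the first batch: Gamma(20 + 137, 5 + 10) = Gamma(157, 15).
Total count 289 over total exposure 26 seconds.
After the second batch: Gamma(157 + 289, 15 + 26) = Gamma(446, 41).
Posterior variance = α'/β'² = 446/1681.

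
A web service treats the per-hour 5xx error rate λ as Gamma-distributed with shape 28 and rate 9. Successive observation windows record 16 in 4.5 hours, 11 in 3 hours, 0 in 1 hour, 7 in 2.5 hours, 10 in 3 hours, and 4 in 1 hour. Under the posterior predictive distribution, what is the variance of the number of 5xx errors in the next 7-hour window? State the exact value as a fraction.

4123/144

Total count: 16 + 11 + 0 + 7 + 10 + 4 = 48.
Total exposure: 4.5 + 3 + 1 + 2.5 + 3 + 1 = 15 hours.
The Gamma prior is conjugate for the Poisson rate, so λ | data ~ Gamma(28+48, 9+15) = Gamma(76, 24).
The posterior predictive for a window of length T is Negative Binomial with variance T·α'·(β'+T)/β'² = 7·76·31/576 = 4123/144.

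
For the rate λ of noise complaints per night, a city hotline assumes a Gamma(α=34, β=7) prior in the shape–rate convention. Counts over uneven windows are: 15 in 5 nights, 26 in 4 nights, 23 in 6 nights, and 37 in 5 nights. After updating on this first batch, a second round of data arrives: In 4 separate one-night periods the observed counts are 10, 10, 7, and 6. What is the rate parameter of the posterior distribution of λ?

Total count: 15 + 26 + 23 + 37 = 101.
Total exposure: 5 + 4 + 6 + 5 = 20 nights.
After the first batch: Gamma(34 + 101, 7 + 20) = Gamma(135, 27).
Total count: 10 + 10 + 7 + 6 = 33.
Total exposure: 4 nights.
After the second batch: Gamma(135 + 33, 27 + 4) = Gamma(168, 31).

31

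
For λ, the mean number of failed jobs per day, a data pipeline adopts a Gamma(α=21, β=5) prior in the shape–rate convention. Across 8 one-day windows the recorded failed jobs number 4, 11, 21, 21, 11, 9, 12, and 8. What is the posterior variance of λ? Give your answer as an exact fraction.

Total count: 4 + 11 + 21 + 21 + 11 + 9 + 12 + 8 = 97.
Total exposure: 8 days.
Gamma(α, β) with Poisson data over total exposure Σt gives posterior Gamma(α+Σx, β+Σt) = Gamma(118, 13).
Posterior variance = α'/β'² = 118/169.

118/169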